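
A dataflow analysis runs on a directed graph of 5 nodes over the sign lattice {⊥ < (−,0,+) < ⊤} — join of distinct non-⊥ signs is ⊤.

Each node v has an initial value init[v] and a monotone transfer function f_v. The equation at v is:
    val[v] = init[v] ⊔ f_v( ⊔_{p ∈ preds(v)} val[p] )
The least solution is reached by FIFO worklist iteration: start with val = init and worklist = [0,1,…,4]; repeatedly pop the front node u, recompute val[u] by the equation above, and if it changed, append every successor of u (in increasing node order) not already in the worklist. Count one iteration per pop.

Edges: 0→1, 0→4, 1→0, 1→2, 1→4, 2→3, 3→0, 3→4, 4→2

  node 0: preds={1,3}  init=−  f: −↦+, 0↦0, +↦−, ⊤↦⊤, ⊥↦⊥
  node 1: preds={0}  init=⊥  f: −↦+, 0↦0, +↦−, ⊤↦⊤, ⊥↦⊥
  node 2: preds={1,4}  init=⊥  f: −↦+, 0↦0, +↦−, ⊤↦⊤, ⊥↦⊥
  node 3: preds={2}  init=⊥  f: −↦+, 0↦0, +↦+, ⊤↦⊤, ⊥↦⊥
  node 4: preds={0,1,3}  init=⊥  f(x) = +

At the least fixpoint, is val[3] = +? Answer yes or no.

yes

Iteration log — 7 steps:
  step 1. node 0  ⊔preds=⊥  new=−  stable
  step 2. node 1  ⊔preds=−  new=+  old=⊥  +wl: 0
  step 3. node 2  ⊔preds=+  new=−  old=⊥  +wl: 
  step 4. node 3  ⊔preds=−  new=+  old=⊥  +wl: 
  step 5. node 4  ⊔preds=⊤  new=+  old=⊥  +wl: 2
  step 6. node 0  ⊔preds=+  new=−  stable
  step 7. node 2  ⊔preds=+  new=−  stable

Least fixpoint reached:
  node 0: −
  node 1: +
  node 2: −
  node 3: +
  node 4: +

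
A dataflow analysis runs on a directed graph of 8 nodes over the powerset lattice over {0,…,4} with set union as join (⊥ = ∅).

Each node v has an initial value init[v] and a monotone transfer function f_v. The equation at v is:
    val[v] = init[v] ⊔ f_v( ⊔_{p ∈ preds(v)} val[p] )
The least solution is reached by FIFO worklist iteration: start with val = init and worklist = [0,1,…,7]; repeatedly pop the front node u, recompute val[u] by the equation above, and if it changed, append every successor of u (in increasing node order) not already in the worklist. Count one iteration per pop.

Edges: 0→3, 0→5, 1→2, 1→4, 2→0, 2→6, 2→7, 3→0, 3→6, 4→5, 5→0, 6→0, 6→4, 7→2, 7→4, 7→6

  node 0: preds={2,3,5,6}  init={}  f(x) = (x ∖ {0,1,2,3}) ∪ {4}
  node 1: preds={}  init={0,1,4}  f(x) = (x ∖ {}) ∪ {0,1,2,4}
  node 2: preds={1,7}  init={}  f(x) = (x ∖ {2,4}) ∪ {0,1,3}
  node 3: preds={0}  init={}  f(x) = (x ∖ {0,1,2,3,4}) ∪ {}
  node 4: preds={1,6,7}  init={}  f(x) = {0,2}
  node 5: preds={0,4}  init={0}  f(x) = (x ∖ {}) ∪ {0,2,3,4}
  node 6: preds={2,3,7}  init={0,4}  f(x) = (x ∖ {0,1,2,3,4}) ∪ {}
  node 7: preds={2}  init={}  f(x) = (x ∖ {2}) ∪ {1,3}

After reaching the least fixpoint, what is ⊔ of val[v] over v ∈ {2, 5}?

Trace (12 dequeues):
  [1] u=0 | in {0,4} | out {4} | prev {} | push {}
  [2] u=1 | in {} | out {0,1,2,4} | prev {0,1,4} | push {}
  [3] u=2 | in {0,1,2,4} | out {0,1,3} | prev {} | push {0}
  [4] u=3 | in {4} | out {} | ==
  [5] u=4 | in {0,1,2,4} | out {0,2} | prev {} | push {}
  [6] u=5 | in {0,2,4} | out {0,2,3,4} | prev {0} | push {}
  [7] u=6 | in {0,1,3} | out {0,4} | ==
  [8] u=7 | in {0,1,3} | out {0,1,3} | prev {} | push {2,4,6}
  [9] u=0 | in {0,1,2,3,4} | out {4} | ==
  [10] u=2 | in {0,1,2,3,4} | out {0,1,3} | ==
  [11] u=4 | in {0,1,2,3,4} | out {0,2} | ==
  [12] u=6 | in {0,1,3} | out {0,4} | ==

Converged values:
  [0] {4}
  [1] {0,1,2,4}
  [2] {0,1,3}
  [3] {}
  [4] {0,2}
  [5] {0,2,3,4}
  [6] {0,4}
  [7] {0,1,3}

{0,1,2,3,4}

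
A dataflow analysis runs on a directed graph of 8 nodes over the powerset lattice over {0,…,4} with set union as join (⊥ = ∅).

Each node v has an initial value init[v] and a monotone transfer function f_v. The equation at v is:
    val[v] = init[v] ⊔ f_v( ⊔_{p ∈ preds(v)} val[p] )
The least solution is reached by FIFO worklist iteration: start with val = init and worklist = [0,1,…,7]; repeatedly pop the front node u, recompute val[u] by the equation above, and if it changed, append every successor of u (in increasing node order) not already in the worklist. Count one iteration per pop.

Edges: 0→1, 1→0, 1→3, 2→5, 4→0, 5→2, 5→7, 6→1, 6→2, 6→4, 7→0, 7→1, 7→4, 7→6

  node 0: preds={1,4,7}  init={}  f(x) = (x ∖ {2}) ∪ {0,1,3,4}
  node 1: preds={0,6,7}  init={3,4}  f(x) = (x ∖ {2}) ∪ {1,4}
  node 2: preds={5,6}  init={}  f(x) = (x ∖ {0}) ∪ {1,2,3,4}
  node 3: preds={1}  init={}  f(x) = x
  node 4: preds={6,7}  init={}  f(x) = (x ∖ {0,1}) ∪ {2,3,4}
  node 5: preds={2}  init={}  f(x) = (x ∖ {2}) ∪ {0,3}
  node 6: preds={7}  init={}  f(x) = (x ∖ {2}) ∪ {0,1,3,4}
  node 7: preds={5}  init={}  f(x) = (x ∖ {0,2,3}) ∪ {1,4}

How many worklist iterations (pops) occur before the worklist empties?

Trace (13 dequeues):
  [1] u=0 | in {3,4} | out {0,1,3,4} | prev {} | push {}
  [2] u=1 | in {0,1,3,4} | out {0,1,3,4} | prev {3,4} | push {0}
  [3] u=2 | in {} | out {1,2,3,4} | prev {} | push {}
  [4] u=3 | in {0,1,3,4} | out {0,1,3,4} | prev {} | push {}
  [5] u=4 | in {} | out {2,3,4} | prev {} | push {}
  [6] u=5 | in {1,2,3,4} | out {0,1,3,4} | prev {} | push {2}
  [7] u=6 | in {} | out {0,1,3,4} | prev {} | push {1,4}
  [8] u=7 | in {0,1,3,4} | out {1,4} | prev {} | push {6}
  [9] u=0 | in {0,1,2,3,4} | out {0,1,3,4} | ==
  [10] u=2 | in {0,1,3,4} | out {1,2,3,4} | ==
  [11] u=1 | in {0,1,3,4} | out {0,1,3,4} | ==
  [12] u=4 | in {0,1,3,4} | out {2,3,4} | ==
  [13] u=6 | in {1,4} | out {0,1,3,4} | ==

Converged values:
  [0] {0,1,3,4}
  [1] {0,1,3,4}
  [2] {1,2,3,4}
  [3] {0,1,3,4}
  [4] {2,3,4}
  [5] {0,1,3,4}
  [6] {0,1,3,4}
  [7] {1,4}

13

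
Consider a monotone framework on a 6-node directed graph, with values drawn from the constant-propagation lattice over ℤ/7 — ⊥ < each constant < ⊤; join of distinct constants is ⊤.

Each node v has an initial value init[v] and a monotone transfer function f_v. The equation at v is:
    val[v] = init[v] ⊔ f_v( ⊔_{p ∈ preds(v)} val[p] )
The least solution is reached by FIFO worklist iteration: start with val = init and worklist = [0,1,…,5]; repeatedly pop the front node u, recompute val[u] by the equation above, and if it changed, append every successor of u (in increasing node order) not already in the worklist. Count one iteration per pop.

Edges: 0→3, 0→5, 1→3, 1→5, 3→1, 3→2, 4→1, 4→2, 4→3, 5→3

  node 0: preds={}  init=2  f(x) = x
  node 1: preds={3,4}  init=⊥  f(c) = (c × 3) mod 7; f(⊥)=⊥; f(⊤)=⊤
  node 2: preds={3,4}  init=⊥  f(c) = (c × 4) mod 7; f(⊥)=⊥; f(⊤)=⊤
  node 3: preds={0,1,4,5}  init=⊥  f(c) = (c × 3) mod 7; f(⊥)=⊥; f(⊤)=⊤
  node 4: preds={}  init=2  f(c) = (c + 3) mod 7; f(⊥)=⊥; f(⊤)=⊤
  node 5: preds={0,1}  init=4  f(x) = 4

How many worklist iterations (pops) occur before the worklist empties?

10

Iteration log — 10 steps:
  step 1. node 0  ⊔preds=⊥  new=2  stable
  step 2. node 1  ⊔preds=2  new=6  old=⊥  +wl: 
  step 3. node 2  ⊔preds=2  new=1  old=⊥  +wl: 
  step 4. node 3  ⊔preds=⊤  new=⊤  old=⊥  +wl: 1,2
  step 5. node 4  ⊔preds=⊥  new=2  stable
  step 6. node 5  ⊔preds=⊤  new=4  stable
  step 7. node 1  ⊔preds=⊤  new=⊤  old=6  +wl: 3,5
  step 8. node 2  ⊔preds=⊤  new=⊤  old=1  +wl: 
  step 9. node 3  ⊔preds=⊤  new=⊤  stable
  step 10. node 5  ⊔preds=⊤  new=4  stable

Least fixpoint reached:
  node 0: 2
  node 1: ⊤
  node 2: ⊤
  node 3: ⊤
  node 4: 2
  node 5: 4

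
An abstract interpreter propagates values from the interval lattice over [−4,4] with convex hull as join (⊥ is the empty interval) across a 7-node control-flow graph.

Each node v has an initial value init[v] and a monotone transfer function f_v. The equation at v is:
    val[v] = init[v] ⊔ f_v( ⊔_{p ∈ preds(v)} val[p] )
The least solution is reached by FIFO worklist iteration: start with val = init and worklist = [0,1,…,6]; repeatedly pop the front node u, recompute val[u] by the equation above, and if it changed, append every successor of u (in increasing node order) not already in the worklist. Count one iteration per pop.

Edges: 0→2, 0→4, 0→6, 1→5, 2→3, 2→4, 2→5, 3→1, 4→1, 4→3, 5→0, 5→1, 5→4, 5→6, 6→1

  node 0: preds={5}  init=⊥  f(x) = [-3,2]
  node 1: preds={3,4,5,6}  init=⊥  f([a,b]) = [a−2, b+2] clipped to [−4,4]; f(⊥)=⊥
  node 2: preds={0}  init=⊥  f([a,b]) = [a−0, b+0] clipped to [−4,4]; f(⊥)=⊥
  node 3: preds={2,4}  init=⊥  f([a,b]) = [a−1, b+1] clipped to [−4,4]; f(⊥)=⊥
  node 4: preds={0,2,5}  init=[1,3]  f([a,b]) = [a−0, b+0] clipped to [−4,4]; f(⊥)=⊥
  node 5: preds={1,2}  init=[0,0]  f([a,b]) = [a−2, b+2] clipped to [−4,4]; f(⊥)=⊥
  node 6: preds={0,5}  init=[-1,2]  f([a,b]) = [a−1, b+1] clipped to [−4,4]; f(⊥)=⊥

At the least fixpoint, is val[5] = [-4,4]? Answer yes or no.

Worklist (14 pops):
  #1 pop 0: in=[0,0] → [-3,2] (was ⊥); enqueue []
  #2 pop 1: in=[-1,3] → [-3,4] (was ⊥); enqueue []
  #3 pop 2: in=[-3,2] → [-3,2] (was ⊥); enqueue []
  #4 pop 3: in=[-3,3] → [-4,4] (was ⊥); enqueue [1]
  #5 pop 4: in=[-3,2] → [-3,3] (was [1,3]); enqueue [3]
  #6 pop 5: in=[-3,4] → [-4,4] (was [0,0]); enqueue [0,4]
  #7 pop 6: in=[-4,4] → [-4,4] (was [-1,2]); enqueue []
  #8 pop 1: in=[-4,4] → [-4,4] (was [-3,4]); enqueue [5]
  #9 pop 3: in=[-3,3] → [-4,4] (no change)
  #10 pop 0: in=[-4,4] → [-3,2] (no change)
  #11 pop 4: in=[-4,4] → [-4,4] (was [-3,3]); enqueue [1,3]
  #12 pop 5: in=[-4,4] → [-4,4] (no change)
  #13 pop 1: in=[-4,4] → [-4,4] (no change)
  #14 pop 3: in=[-4,4] → [-4,4] (no change)

Fixpoint:
  val[0] = [-3,2]
  val[1] = [-4,4]
  val[2] = [-3,2]
  val[3] = [-4,4]
  val[4] = [-4,4]
  val[5] = [-4,4]
  val[6] = [-4,4]

yes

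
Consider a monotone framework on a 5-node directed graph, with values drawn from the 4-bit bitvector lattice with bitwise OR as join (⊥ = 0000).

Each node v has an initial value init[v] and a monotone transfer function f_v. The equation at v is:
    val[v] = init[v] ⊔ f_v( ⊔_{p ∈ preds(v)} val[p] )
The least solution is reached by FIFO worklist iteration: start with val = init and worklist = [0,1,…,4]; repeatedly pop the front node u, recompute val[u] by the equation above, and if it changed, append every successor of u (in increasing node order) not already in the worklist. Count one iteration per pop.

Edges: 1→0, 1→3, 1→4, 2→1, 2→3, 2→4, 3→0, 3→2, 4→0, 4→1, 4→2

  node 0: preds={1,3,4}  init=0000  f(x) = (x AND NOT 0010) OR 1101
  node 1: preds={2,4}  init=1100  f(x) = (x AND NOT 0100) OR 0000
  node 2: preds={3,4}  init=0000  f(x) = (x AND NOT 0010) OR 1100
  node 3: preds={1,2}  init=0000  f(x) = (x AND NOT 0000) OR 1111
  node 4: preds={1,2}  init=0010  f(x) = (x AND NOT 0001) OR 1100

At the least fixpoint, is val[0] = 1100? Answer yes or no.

no

Worklist (12 pops):
  #1 pop 0: in=1110 → 1101 (was 0000); enqueue []
  #2 pop 1: in=0010 → 1110 (was 1100); enqueue [0]
  #3 pop 2: in=0010 → 1100 (was 0000); enqueue [1]
  #4 pop 3: in=1110 → 1111 (was 0000); enqueue [2]
  #5 pop 4: in=1110 → 1110 (was 0010); enqueue []
  #6 pop 0: in=1111 → 1101 (no change)
  #7 pop 1: in=1110 → 1110 (no change)
  #8 pop 2: in=1111 → 1101 (was 1100); enqueue [1,3,4]
  #9 pop 1: in=1111 → 1111 (was 1110); enqueue [0]
  #10 pop 3: in=1111 → 1111 (no change)
  #11 pop 4: in=1111 → 1110 (no change)
  #12 pop 0: in=1111 → 1101 (no change)

Fixpoint:
  val[0] = 1101
  val[1] = 1111
  val[2] = 1101
  val[3] = 1111
  val[4] = 1110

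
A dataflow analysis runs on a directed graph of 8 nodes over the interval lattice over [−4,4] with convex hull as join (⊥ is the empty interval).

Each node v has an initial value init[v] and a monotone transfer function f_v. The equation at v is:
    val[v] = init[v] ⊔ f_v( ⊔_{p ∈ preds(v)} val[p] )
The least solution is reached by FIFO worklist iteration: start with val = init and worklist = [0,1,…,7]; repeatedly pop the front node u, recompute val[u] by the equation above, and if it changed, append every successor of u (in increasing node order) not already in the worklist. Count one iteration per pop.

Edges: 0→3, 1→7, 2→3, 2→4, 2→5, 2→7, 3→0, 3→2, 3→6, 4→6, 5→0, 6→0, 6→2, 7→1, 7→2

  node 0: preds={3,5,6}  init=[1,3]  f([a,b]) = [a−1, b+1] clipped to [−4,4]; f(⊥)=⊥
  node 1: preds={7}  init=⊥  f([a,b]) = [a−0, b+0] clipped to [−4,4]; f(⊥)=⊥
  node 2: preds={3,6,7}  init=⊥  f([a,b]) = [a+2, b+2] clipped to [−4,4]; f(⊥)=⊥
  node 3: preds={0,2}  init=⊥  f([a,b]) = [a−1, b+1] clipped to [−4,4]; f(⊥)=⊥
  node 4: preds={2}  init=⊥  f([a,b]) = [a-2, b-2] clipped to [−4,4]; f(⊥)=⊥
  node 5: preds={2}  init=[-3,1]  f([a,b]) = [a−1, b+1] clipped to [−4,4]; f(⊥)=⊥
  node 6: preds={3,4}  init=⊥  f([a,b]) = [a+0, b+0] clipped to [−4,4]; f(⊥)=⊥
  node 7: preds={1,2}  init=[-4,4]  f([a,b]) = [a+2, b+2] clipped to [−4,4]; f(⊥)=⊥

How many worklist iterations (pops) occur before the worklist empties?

Iteration log — 11 steps:
  step 1. node 0  ⊔preds=[-3,1]  new=[-4,3]  old=[1,3]  +wl: 
  step 2. node 1  ⊔preds=[-4,4]  new=[-4,4]  old=⊥  +wl: 
  step 3. node 2  ⊔preds=[-4,4]  new=[-2,4]  old=⊥  +wl: 
  step 4. node 3  ⊔preds=[-4,4]  new=[-4,4]  old=⊥  +wl: 0,2
  step 5. node 4  ⊔preds=[-2,4]  new=[-4,2]  old=⊥  +wl: 
  step 6. node 5  ⊔preds=[-2,4]  new=[-3,4]  old=[-3,1]  +wl: 
  step 7. node 6  ⊔preds=[-4,4]  new=[-4,4]  old=⊥  +wl: 
  step 8. node 7  ⊔preds=[-4,4]  new=[-4,4]  stable
  step 9. node 0  ⊔preds=[-4,4]  new=[-4,4]  old=[-4,3]  +wl: 3
  step 10. node 2  ⊔preds=[-4,4]  new=[-2,4]  stable
  step 11. node 3  ⊔preds=[-4,4]  new=[-4,4]  stable

Least fixpoint reached:
  node 0: [-4,4]
  node 1: [-4,4]
  node 2: [-2,4]
  node 3: [-4,4]
  node 4: [-4,2]
  node 5: [-3,4]
  node 6: [-4,4]
  node 7: [-4,4]

11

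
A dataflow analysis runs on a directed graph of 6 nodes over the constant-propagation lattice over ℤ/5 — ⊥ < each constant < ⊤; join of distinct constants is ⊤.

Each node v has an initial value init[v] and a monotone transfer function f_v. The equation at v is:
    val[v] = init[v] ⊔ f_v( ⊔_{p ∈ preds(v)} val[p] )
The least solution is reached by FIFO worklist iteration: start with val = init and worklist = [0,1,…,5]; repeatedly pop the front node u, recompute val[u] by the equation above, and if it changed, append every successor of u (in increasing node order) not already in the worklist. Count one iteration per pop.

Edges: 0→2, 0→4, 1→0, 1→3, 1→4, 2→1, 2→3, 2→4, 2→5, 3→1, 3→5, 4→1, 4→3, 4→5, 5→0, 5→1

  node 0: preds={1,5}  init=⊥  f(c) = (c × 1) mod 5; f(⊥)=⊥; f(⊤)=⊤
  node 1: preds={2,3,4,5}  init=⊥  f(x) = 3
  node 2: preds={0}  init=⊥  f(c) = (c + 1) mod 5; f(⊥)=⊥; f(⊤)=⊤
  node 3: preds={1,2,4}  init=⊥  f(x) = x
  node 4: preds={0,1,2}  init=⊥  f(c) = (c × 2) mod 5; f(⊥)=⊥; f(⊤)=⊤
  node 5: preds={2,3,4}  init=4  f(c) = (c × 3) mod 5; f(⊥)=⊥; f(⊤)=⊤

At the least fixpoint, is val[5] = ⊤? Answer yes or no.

yes

Trace (14 dequeues):
  [1] u=0 | in 4 | out 4 | prev ⊥ | push {}
  [2] u=1 | in 4 | out 3 | prev ⊥ | push {0}
  [3] u=2 | in 4 | out 0 | prev ⊥ | push {1}
  [4] u=3 | in ⊤ | out ⊤ | prev ⊥ | push {}
  [5] u=4 | in ⊤ | out ⊤ | prev ⊥ | push {3}
  [6] u=5 | in ⊤ | out ⊤ | prev 4 | push {}
  [7] u=0 | in ⊤ | out ⊤ | prev 4 | push {2,4}
  [8] u=1 | in ⊤ | out 3 | ==
  [9] u=3 | in ⊤ | out ⊤ | ==
  [10] u=2 | in ⊤ | out ⊤ | prev 0 | push {1,3,5}
  [11] u=4 | in ⊤ | out ⊤ | ==
  [12] u=1 | in ⊤ | out 3 | ==
  [13] u=3 | in ⊤ | out ⊤ | ==
  [14] u=5 | in ⊤ | out ⊤ | ==

Converged values:
  [0] ⊤
  [1] 3
  [2] ⊤
  [3] ⊤
  [4] ⊤
  [5] ⊤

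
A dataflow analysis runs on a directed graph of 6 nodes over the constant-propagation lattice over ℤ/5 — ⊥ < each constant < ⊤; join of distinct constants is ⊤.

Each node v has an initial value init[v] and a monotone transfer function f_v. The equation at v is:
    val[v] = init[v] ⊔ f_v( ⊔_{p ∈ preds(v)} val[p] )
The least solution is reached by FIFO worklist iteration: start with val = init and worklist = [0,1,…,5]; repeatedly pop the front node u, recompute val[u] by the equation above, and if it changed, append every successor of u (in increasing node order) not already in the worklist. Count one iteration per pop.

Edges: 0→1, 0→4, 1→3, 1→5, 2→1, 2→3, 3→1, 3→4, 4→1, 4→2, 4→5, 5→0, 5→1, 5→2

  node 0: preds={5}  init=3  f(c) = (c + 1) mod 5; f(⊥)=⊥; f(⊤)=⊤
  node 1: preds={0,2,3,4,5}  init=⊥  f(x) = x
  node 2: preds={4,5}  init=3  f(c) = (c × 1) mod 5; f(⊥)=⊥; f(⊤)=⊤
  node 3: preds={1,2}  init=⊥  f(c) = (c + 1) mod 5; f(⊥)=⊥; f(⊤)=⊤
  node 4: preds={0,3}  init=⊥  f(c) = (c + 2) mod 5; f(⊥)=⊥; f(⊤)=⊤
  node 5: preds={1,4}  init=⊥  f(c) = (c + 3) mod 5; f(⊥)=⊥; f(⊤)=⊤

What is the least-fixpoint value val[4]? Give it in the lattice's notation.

⊤

Worklist (13 pops):
  #1 pop 0: in=⊥ → 3 (no change)
  #2 pop 1: in=3 → 3 (was ⊥); enqueue []
  #3 pop 2: in=⊥ → 3 (no change)
  #4 pop 3: in=3 → 4 (was ⊥); enqueue [1]
  #5 pop 4: in=⊤ → ⊤ (was ⊥); enqueue [2]
  #6 pop 5: in=⊤ → ⊤ (was ⊥); enqueue [0]
  #7 pop 1: in=⊤ → ⊤ (was 3); enqueue [3,5]
  #8 pop 2: in=⊤ → ⊤ (was 3); enqueue [1]
  #9 pop 0: in=⊤ → ⊤ (was 3); enqueue [4]
  #10 pop 3: in=⊤ → ⊤ (was 4); enqueue []
  #11 pop 5: in=⊤ → ⊤ (no change)
  #12 pop 1: in=⊤ → ⊤ (no change)
  #13 pop 4: in=⊤ → ⊤ (no change)

Fixpoint:
  val[0] = ⊤
  val[1] = ⊤
  val[2] = ⊤
  val[3] = ⊤
  val[4] = ⊤
  val[5] = ⊤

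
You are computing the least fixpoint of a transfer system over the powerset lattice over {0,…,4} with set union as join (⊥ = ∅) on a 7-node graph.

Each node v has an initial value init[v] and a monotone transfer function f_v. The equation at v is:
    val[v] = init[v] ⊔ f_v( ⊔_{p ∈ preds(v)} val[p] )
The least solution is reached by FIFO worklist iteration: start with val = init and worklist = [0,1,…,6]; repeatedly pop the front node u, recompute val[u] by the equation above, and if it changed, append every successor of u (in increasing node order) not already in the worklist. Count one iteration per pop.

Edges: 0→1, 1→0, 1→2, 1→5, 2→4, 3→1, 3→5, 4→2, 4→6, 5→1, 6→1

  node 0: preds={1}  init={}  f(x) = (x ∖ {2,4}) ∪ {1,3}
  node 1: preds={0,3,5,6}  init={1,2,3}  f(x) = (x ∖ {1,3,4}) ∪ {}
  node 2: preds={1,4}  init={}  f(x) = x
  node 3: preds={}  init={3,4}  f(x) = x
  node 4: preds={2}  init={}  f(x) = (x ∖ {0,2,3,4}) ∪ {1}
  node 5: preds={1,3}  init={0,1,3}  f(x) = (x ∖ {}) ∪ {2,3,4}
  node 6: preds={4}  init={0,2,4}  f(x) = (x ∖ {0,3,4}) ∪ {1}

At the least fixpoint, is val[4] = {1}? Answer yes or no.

Trace (10 dequeues):
  [1] u=0 | in {1,2,3} | out {1,3} | prev {} | push {}
  [2] u=1 | in {0,1,2,3,4} | out {0,1,2,3} | prev {1,2,3} | push {0}
  [3] u=2 | in {0,1,2,3} | out {0,1,2,3} | prev {} | push {}
  [4] u=3 | in {} | out {3,4} | ==
  [5] u=4 | in {0,1,2,3} | out {1} | prev {} | push {2}
  [6] u=5 | in {0,1,2,3,4} | out {0,1,2,3,4} | prev {0,1,3} | push {1}
  [7] u=6 | in {1} | out {0,1,2,4} | prev {0,2,4} | push {}
  [8] u=0 | in {0,1,2,3} | out {0,1,3} | prev {1,3} | push {}
  [9] u=2 | in {0,1,2,3} | out {0,1,2,3} | ==
  [10] u=1 | in {0,1,2,3,4} | out {0,1,2,3} | ==

Converged values:
  [0] {0,1,3}
  [1] {0,1,2,3}
  [2] {0,1,2,3}
  [3] {3,4}
  [4] {1}
  [5] {0,1,2,3,4}
  [6] {0,1,2,4}

yes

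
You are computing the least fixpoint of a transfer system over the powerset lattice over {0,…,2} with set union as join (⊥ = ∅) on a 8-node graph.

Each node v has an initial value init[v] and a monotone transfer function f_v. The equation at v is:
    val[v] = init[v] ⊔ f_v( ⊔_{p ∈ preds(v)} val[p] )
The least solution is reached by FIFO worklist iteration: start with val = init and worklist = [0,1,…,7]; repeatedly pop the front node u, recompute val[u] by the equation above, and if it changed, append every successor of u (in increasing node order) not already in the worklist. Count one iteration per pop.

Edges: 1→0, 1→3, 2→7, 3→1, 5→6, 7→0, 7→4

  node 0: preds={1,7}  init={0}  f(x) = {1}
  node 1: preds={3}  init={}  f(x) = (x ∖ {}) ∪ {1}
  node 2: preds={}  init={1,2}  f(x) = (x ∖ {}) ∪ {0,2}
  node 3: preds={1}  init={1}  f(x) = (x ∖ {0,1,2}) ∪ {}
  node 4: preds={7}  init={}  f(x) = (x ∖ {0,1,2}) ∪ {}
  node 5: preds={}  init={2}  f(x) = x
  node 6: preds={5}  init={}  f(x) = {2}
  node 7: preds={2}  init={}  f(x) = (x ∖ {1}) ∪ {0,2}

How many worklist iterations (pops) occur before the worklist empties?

10

Trace (10 dequeues):
  [1] u=0 | in {} | out {0,1} | prev {0} | push {}
  [2] u=1 | in {1} | out {1} | prev {} | push {0}
  [3] u=2 | in {} | out {0,1,2} | prev {1,2} | push {}
  [4] u=3 | in {1} | out {1} | ==
  [5] u=4 | in {} | out {} | ==
  [6] u=5 | in {} | out {2} | ==
  [7] u=6 | in {2} | out {2} | prev {} | push {}
  [8] u=7 | in {0,1,2} | out {0,2} | prev {} | push {4}
  [9] u=0 | in {0,1,2} | out {0,1} | ==
  [10] u=4 | in {0,2} | out {} | ==

Converged values:
  [0] {0,1}
  [1] {1}
  [2] {0,1,2}
  [3] {1}
  [4] {}
  [5] {2}
  [6] {2}
  [7] {0,2}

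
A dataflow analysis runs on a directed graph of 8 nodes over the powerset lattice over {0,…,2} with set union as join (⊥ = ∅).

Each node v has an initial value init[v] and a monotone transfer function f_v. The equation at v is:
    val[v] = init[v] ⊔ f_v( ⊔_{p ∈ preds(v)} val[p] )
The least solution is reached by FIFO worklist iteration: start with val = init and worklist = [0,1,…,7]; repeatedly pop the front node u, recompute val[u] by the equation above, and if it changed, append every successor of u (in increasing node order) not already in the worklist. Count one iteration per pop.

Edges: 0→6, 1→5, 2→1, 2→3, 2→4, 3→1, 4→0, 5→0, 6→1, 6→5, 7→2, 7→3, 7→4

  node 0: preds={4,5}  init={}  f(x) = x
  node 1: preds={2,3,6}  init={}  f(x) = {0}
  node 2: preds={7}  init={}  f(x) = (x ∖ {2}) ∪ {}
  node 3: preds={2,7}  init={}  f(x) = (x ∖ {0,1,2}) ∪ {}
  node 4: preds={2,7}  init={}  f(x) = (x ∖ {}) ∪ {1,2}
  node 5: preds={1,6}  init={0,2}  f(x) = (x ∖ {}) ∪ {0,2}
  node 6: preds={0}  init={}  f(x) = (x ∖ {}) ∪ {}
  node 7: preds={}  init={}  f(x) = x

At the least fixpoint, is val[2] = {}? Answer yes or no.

yes

Trace (15 dequeues):
  [1] u=0 | in {0,2} | out {0,2} | prev {} | push {}
  [2] u=1 | in {} | out {0} | prev {} | push {}
  [3] u=2 | in {} | out {} | ==
  [4] u=3 | in {} | out {} | ==
  [5] u=4 | in {} | out {1,2} | prev {} | push {0}
  [6] u=5 | in {0} | out {0,2} | ==
  [7] u=6 | in {0,2} | out {0,2} | prev {} | push {1,5}
  [8] u=7 | in {} | out {} | ==
  [9] u=0 | in {0,1,2} | out {0,1,2} | prev {0,2} | push {6}
  [10] u=1 | in {0,2} | out {0} | ==
  [11] u=5 | in {0,2} | out {0,2} | ==
  [12] u=6 | in {0,1,2} | out {0,1,2} | prev {0,2} | push {1,5}
  [13] u=1 | in {0,1,2} | out {0} | ==
  [14] u=5 | in {0,1,2} | out {0,1,2} | prev {0,2} | push {0}
  [15] u=0 | in {0,1,2} | out {0,1,2} | ==

Converged values:
  [0] {0,1,2}
  [1] {0}
  [2] {}
  [3] {}
  [4] {1,2}
  [5] {0,1,2}
  [6] {0,1,2}
  [7] {}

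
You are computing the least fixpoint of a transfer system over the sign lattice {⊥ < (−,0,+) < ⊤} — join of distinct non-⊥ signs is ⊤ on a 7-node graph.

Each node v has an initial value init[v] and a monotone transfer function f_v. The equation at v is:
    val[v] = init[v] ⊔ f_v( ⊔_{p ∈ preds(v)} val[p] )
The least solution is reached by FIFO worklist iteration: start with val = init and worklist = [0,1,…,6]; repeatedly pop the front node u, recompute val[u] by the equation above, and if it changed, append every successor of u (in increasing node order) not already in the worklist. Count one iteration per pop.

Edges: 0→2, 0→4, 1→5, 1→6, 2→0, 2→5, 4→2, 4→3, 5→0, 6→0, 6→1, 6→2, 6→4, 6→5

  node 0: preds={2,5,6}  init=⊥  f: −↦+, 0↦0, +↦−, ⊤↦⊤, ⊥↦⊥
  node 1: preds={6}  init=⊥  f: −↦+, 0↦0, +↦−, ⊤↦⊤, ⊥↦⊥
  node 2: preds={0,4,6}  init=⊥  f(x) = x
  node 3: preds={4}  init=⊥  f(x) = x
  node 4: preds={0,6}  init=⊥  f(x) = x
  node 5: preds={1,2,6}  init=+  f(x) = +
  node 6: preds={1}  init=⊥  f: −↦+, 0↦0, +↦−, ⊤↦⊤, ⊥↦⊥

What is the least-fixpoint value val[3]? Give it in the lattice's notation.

Iteration log — 15 steps:
  step 1. node 0  ⊔preds=+  new=−  old=⊥  +wl: 
  step 2. node 1  ⊔preds=⊥  new=⊥  stable
  step 3. node 2  ⊔preds=−  new=−  old=⊥  +wl: 0
  step 4. node 3  ⊔preds=⊥  new=⊥  stable
  step 5. node 4  ⊔preds=−  new=−  old=⊥  +wl: 2,3
  step 6. node 5  ⊔preds=−  new=+  stable
  step 7. node 6  ⊔preds=⊥  new=⊥  stable
  step 8. node 0  ⊔preds=⊤  new=⊤  old=−  +wl: 4
  step 9. node 2  ⊔preds=⊤  new=⊤  old=−  +wl: 0,5
  step 10. node 3  ⊔preds=−  new=−  old=⊥  +wl: 
  step 11. node 4  ⊔preds=⊤  new=⊤  old=−  +wl: 2,3
  step 12. node 0  ⊔preds=⊤  new=⊤  stable
  step 13. node 5  ⊔preds=⊤  new=+  stable
  step 14. node 2  ⊔preds=⊤  new=⊤  stable
  step 15. node 3  ⊔preds=⊤  new=⊤  old=−  +wl: 

Least fixpoint reached:
  node 0: ⊤
  node 1: ⊥
  node 2: ⊤
  node 3: ⊤
  node 4: ⊤
  node 5: +
  node 6: ⊥

⊤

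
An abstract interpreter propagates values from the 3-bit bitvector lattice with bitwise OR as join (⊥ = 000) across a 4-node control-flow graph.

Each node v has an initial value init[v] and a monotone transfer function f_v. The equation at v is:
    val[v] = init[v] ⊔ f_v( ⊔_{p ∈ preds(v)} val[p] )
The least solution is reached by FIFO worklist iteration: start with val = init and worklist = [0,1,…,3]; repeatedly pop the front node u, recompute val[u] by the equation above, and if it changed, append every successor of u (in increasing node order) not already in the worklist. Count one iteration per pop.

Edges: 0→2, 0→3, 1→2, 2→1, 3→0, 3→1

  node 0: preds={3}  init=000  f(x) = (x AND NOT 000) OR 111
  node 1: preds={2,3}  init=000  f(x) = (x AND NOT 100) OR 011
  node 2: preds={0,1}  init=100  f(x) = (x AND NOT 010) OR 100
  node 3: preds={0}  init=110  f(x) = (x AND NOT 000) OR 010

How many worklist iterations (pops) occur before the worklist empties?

Iteration log — 6 steps:
  step 1. node 0  ⊔preds=110  new=111  old=000  +wl: 
  step 2. node 1  ⊔preds=110  new=011  old=000  +wl: 
  step 3. node 2  ⊔preds=111  new=101  old=100  +wl: 1
  step 4. node 3  ⊔preds=111  new=111  old=110  +wl: 0
  step 5. node 1  ⊔preds=111  new=011  stable
  step 6. node 0  ⊔preds=111  new=111  stable

Least fixpoint reached:
  node 0: 111
  node 1: 011
  node 2: 101
  node 3: 111

6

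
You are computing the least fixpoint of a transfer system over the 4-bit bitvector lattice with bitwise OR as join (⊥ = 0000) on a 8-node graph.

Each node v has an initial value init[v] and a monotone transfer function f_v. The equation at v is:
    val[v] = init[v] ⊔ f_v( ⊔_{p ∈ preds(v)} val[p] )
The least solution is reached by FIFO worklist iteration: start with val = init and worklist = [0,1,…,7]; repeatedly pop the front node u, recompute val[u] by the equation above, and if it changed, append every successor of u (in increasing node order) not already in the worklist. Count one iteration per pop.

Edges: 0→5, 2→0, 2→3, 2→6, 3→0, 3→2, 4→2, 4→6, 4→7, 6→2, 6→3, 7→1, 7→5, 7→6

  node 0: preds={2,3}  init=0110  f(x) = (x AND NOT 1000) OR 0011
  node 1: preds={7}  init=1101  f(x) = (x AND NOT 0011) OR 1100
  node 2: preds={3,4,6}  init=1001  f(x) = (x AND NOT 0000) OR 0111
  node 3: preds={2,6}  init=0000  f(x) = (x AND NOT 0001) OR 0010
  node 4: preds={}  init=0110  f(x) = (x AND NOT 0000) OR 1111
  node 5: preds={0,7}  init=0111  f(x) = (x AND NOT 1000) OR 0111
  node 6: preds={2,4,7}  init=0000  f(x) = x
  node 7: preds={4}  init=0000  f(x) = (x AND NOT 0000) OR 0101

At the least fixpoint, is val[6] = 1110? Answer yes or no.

Worklist (14 pops):
  #1 pop 0: in=1001 → 0111 (was 0110); enqueue []
  #2 pop 1: in=0000 → 1101 (no change)
  #3 pop 2: in=0110 → 1111 (was 1001); enqueue [0]
  #4 pop 3: in=1111 → 1110 (was 0000); enqueue [2]
  #5 pop 4: in=0000 → 1111 (was 0110); enqueue []
  #6 pop 5: in=0111 → 0111 (no change)
  #7 pop 6: in=1111 → 1111 (was 0000); enqueue [3]
  #8 pop 7: in=1111 → 1111 (was 0000); enqueue [1,5,6]
  #9 pop 0: in=1111 → 0111 (no change)
  #10 pop 2: in=1111 → 1111 (no change)
  #11 pop 3: in=1111 → 1110 (no change)
  #12 pop 1: in=1111 → 1101 (no change)
  #13 pop 5: in=1111 → 0111 (no change)
  #14 pop 6: in=1111 → 1111 (no change)

Fixpoint:
  val[0] = 0111
  val[1] = 1101
  val[2] = 1111
  val[3] = 1110
  val[4] = 1111
  val[5] = 0111
  val[6] = 1111
  val[7] = 1111

no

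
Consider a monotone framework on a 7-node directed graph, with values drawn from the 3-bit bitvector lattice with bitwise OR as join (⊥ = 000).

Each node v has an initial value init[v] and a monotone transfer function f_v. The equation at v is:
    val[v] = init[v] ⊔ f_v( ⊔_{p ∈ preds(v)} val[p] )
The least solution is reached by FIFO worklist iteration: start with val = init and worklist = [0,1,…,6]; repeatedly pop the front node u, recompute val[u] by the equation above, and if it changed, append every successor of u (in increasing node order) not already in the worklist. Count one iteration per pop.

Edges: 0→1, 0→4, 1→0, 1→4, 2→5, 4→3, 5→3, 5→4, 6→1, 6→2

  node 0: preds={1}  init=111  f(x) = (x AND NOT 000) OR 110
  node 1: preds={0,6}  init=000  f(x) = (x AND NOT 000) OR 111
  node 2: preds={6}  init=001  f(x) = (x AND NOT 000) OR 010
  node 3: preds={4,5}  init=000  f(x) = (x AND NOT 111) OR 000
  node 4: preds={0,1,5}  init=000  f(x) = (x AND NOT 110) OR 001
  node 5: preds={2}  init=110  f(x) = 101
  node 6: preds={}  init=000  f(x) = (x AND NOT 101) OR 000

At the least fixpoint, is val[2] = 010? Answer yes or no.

no

Trace (10 dequeues):
  [1] u=0 | in 000 | out 111 | ==
  [2] u=1 | in 111 | out 111 | prev 000 | push {0}
  [3] u=2 | in 000 | out 011 | prev 001 | push {}
  [4] u=3 | in 110 | out 000 | ==
  [5] u=4 | in 111 | out 001 | prev 000 | push {3}
  [6] u=5 | in 011 | out 111 | prev 110 | push {4}
  [7] u=6 | in 000 | out 000 | ==
  [8] u=0 | in 111 | out 111 | ==
  [9] u=3 | in 111 | out 000 | ==
  [10] u=4 | in 111 | out 001 | ==

Converged values:
  [0] 111
  [1] 111
  [2] 011
  [3] 000
  [4] 001
  [5] 111
  [6] 000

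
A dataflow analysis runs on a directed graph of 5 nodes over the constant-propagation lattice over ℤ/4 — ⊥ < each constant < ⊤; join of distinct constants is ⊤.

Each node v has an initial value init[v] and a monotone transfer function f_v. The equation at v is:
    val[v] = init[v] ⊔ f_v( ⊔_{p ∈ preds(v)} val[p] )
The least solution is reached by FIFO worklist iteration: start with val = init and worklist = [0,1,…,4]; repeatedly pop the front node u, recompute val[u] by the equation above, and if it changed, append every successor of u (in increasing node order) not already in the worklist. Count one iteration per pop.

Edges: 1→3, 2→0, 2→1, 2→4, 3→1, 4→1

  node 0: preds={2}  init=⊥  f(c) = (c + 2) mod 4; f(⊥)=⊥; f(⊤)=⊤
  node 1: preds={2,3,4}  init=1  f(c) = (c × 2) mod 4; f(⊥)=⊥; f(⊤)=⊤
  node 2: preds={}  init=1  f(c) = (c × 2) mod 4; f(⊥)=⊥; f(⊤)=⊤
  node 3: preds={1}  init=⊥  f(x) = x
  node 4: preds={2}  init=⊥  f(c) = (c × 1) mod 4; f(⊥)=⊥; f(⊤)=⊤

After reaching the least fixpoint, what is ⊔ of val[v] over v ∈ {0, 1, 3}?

⊤

Worklist (6 pops):
  #1 pop 0: in=1 → 3 (was ⊥); enqueue []
  #2 pop 1: in=1 → ⊤ (was 1); enqueue []
  #3 pop 2: in=⊥ → 1 (no change)
  #4 pop 3: in=⊤ → ⊤ (was ⊥); enqueue [1]
  #5 pop 4: in=1 → 1 (was ⊥); enqueue []
  #6 pop 1: in=⊤ → ⊤ (no change)

Fixpoint:
  val[0] = 3
  val[1] = ⊤
  val[2] = 1
  val[3] = ⊤
  val[4] = 1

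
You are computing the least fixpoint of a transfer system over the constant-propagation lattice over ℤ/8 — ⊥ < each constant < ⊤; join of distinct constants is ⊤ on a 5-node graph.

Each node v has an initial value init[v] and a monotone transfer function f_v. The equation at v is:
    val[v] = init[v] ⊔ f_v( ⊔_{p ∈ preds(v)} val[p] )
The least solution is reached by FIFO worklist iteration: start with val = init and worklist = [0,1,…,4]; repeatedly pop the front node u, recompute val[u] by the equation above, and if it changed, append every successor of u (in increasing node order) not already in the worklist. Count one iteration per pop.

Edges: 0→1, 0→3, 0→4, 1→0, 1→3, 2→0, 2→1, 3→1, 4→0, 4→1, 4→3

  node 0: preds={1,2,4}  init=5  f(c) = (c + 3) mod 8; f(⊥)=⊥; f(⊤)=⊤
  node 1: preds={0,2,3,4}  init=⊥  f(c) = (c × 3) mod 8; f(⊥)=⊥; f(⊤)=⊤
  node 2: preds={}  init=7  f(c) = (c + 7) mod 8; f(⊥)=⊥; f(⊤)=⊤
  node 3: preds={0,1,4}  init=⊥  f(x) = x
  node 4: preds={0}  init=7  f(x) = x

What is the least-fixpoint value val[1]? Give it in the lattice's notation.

Trace (8 dequeues):
  [1] u=0 | in 7 | out ⊤ | prev 5 | push {}
  [2] u=1 | in ⊤ | out ⊤ | prev ⊥ | push {0}
  [3] u=2 | in ⊥ | out 7 | ==
  [4] u=3 | in ⊤ | out ⊤ | prev ⊥ | push {1}
  [5] u=4 | in ⊤ | out ⊤ | prev 7 | push {3}
  [6] u=0 | in ⊤ | out ⊤ | ==
  [7] u=1 | in ⊤ | out ⊤ | ==
  [8] u=3 | in ⊤ | out ⊤ | ==

Converged values:
  [0] ⊤
  [1] ⊤
  [2] 7
  [3] ⊤
  [4] ⊤

⊤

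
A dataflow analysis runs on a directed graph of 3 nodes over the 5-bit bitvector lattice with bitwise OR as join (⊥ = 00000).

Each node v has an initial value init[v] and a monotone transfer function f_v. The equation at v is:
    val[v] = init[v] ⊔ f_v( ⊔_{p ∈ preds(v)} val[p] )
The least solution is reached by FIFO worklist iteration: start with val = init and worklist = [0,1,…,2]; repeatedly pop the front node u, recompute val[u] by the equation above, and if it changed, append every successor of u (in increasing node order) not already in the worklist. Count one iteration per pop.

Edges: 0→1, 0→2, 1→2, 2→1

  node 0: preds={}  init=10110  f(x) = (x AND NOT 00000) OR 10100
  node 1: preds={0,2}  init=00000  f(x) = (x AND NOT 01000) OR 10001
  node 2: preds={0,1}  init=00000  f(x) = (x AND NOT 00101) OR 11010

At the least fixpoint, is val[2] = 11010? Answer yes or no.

yes

Trace (4 dequeues):
  [1] u=0 | in 00000 | out 10110 | ==
  [2] u=1 | in 10110 | out 10111 | prev 00000 | push {}
  [3] u=2 | in 10111 | out 11010 | prev 00000 | push {1}
  [4] u=1 | in 11110 | out 10111 | ==

Converged values:
  [0] 10110
  [1] 10111
  [2] 11010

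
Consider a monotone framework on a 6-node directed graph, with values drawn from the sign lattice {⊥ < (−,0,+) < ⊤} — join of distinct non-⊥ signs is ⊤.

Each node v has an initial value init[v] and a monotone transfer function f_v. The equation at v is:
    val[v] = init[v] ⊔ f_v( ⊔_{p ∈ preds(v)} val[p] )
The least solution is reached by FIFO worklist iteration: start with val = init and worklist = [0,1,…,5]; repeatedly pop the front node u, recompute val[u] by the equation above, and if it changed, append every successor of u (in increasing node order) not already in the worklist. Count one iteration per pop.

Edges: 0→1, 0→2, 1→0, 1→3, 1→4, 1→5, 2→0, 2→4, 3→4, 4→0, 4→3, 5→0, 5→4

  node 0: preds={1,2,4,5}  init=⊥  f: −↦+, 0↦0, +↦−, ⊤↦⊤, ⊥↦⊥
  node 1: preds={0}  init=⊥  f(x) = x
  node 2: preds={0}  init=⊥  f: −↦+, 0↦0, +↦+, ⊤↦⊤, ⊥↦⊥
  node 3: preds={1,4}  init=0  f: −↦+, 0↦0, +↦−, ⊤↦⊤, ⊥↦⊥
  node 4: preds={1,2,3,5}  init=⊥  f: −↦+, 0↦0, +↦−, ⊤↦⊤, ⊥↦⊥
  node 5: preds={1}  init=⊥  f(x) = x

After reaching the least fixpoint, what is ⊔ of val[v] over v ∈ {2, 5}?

Worklist (16 pops):
  #1 pop 0: in=⊥ → ⊥ (no change)
  #2 pop 1: in=⊥ → ⊥ (no change)
  #3 pop 2: in=⊥ → ⊥ (no change)
  #4 pop 3: in=⊥ → 0 (no change)
  #5 pop 4: in=0 → 0 (was ⊥); enqueue [0,3]
  #6 pop 5: in=⊥ → ⊥ (no change)
  #7 pop 0: in=0 → 0 (was ⊥); enqueue [1,2]
  #8 pop 3: in=0 → 0 (no change)
  #9 pop 1: in=0 → 0 (was ⊥); enqueue [0,3,4,5]
  #10 pop 2: in=0 → 0 (was ⊥); enqueue []
  #11 pop 0: in=0 → 0 (no change)
  #12 pop 3: in=0 → 0 (no change)
  #13 pop 4: in=0 → 0 (no change)
  #14 pop 5: in=0 → 0 (was ⊥); enqueue [0,4]
  #15 pop 0: in=0 → 0 (no change)
  #16 pop 4: in=0 → 0 (no change)

Fixpoint:
  val[0] = 0
  val[1] = 0
  val[2] = 0
  val[3] = 0
  val[4] = 0
  val[5] = 0

0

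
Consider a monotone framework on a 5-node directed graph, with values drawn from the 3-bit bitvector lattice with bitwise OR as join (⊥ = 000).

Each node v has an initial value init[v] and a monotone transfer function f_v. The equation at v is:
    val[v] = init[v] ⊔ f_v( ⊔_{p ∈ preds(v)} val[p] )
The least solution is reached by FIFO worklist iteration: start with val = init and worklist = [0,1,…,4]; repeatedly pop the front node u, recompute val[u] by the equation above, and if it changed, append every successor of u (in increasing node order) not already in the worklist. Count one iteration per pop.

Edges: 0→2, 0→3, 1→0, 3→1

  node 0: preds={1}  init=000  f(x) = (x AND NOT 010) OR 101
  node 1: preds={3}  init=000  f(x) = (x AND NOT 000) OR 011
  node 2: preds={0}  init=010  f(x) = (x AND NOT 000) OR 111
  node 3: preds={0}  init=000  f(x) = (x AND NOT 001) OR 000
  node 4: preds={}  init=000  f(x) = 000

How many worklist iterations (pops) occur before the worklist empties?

8

Trace (8 dequeues):
  [1] u=0 | in 000 | out 101 | prev 000 | push {}
  [2] u=1 | in 000 | out 011 | prev 000 | push {0}
  [3] u=2 | in 101 | out 111 | prev 010 | push {}
  [4] u=3 | in 101 | out 100 | prev 000 | push {1}
  [5] u=4 | in 000 | out 000 | ==
  [6] u=0 | in 011 | out 101 | ==
  [7] u=1 | in 100 | out 111 | prev 011 | push {0}
  [8] u=0 | in 111 | out 101 | ==

Converged values:
  [0] 101
  [1] 111
  [2] 111
  [3] 100
  [4] 000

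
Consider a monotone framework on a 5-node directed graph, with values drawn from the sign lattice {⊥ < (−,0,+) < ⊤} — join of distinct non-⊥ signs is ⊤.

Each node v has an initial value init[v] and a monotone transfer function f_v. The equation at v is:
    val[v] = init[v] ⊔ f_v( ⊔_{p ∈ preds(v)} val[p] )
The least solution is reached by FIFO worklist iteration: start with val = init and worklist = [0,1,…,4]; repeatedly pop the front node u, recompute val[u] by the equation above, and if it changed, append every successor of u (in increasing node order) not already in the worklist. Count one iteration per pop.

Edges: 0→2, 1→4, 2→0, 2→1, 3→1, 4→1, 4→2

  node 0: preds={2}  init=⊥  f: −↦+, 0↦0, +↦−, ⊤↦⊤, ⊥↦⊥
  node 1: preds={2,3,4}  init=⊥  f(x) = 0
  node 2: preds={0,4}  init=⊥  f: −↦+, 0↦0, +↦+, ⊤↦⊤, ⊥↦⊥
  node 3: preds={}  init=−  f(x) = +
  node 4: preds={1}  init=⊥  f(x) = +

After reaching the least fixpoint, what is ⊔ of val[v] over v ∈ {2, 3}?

Worklist (13 pops):
  #1 pop 0: in=⊥ → ⊥ (no change)
  #2 pop 1: in=− → 0 (was ⊥); enqueue []
  #3 pop 2: in=⊥ → ⊥ (no change)
  #4 pop 3: in=⊥ → ⊤ (was −); enqueue [1]
  #5 pop 4: in=0 → + (was ⊥); enqueue [2]
  #6 pop 1: in=⊤ → 0 (no change)
  #7 pop 2: in=+ → + (was ⊥); enqueue [0,1]
  #8 pop 0: in=+ → − (was ⊥); enqueue [2]
  #9 pop 1: in=⊤ → 0 (no change)
  #10 pop 2: in=⊤ → ⊤ (was +); enqueue [0,1]
  #11 pop 0: in=⊤ → ⊤ (was −); enqueue [2]
  #12 pop 1: in=⊤ → 0 (no change)
  #13 pop 2: in=⊤ → ⊤ (no change)

Fixpoint:
  val[0] = ⊤
  val[1] = 0
  val[2] = ⊤
  val[3] = ⊤
  val[4] = +

⊤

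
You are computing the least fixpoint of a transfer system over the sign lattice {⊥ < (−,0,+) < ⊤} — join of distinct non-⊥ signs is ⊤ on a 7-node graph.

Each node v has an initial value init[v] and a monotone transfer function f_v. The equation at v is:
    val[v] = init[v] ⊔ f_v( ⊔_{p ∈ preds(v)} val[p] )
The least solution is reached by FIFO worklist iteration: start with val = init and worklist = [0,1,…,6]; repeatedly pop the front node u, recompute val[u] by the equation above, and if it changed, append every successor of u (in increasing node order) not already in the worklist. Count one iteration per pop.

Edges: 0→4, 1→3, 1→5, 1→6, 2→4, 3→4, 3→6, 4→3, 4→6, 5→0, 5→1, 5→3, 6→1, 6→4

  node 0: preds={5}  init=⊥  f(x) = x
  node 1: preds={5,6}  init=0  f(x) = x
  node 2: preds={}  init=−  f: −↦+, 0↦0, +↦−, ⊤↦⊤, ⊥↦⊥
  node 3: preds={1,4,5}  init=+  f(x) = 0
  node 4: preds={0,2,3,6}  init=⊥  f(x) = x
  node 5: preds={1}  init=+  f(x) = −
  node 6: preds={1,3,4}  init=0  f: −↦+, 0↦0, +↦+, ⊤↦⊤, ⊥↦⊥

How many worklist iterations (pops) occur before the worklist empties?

Iteration log — 11 steps:
  step 1. node 0  ⊔preds=+  new=+  old=⊥  +wl: 
  step 2. node 1  ⊔preds=⊤  new=⊤  old=0  +wl: 
  step 3. node 2  ⊔preds=⊥  new=−  stable
  step 4. node 3  ⊔preds=⊤  new=⊤  old=+  +wl: 
  step 5. node 4  ⊔preds=⊤  new=⊤  old=⊥  +wl: 3
  step 6. node 5  ⊔preds=⊤  new=⊤  old=+  +wl: 0,1
  step 7. node 6  ⊔preds=⊤  new=⊤  old=0  +wl: 4
  step 8. node 3  ⊔preds=⊤  new=⊤  stable
  step 9. node 0  ⊔preds=⊤  new=⊤  old=+  +wl: 
  step 10. node 1  ⊔preds=⊤  new=⊤  stable
  step 11. node 4  ⊔preds=⊤  new=⊤  stable

Least fixpoint reached:
  node 0: ⊤
  node 1: ⊤
  node 2: −
  node 3: ⊤
  node 4: ⊤
  node 5: ⊤
  node 6: ⊤

11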